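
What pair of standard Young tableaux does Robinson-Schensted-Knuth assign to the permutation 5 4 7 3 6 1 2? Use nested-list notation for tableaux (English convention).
P = [[1, 2], [3, 6], [4, 7], [5]], Q = [[1, 3], [2, 5], [4, 7], [6]]

Insert each entry of the permutation into P by Schensted row insertion, recording in Q the position of each new cell.

Insert 5: appended to row 1. P = [[5]].
Insert 4: 4 bumps 5 from row 1; 5 starts row 2. P = [[4], [5]].
Insert 7: appended to row 1. P = [[4, 7], [5]].
Insert 3: 3 bumps 4 from row 1; 4 bumps 5 from row 2; 5 starts row 3. P = [[3, 7], [4], [5]].
Insert 6: 6 bumps 7 from row 1; 7 appends to row 2. P = [[3, 6], [4, 7], [5]].
Insert 1: 1 bumps 3 from row 1; 3 bumps 4 from row 2; 4 bumps 5 from row 3; 5 starts row 4. P = [[1, 6], [3, 7], [4], [5]].
Insert 2: 2 bumps 6 from row 1; 6 bumps 7 from row 2; 7 appends to row 3. P = [[1, 2], [3, 6], [4, 7], [5]].

So P = [[1, 2], [3, 6], [4, 7], [5]], Q = [[1, 3], [2, 5], [4, 7], [6]].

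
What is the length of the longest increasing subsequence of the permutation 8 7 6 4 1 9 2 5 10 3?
4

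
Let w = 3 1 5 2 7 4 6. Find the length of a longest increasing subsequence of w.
4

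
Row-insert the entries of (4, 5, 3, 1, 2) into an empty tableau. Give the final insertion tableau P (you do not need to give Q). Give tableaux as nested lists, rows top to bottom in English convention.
Insert 4: appended to row 1. P = [[4]].
Insert 5: appended to row 1. P = [[4, 5]].
Insert 3: 3 bumps 4 from row 1; 4 starts row 2. P = [[3, 5], [4]].
Insert 1: 1 bumps 3 from row 1; 3 bumps 4 from row 2; 4 starts row 3. P = [[1, 5], [3], [4]].
Insert 2: 2 bumps 5 from row 1; 5 appends to row 2. P = [[1, 2], [3, 5], [4]].

So P = [[1, 2], [3, 5], [4]].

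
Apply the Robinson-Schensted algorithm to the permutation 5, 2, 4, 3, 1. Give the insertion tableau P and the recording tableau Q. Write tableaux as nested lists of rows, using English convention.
P = [[1, 3], [2], [4], [5]], Q = [[1, 3], [2], [4], [5]]

Insert each entry of the permutation into P by Schensted row insertion, recording in Q the position of each new cell.

Insert 5: appended to row 1. P = [[5]].
Insert 2: 2 bumps 5 from row 1; 5 starts row 2. P = [[2], [5]].
Insert 4: appended to row 1. P = [[2, 4], [5]].
Insert 3: 3 bumps 4 from row 1; 4 bumps 5 from row 2; 5 starts row 3. P = [[2, 3], [4], [5]].
Insert 1: 1 bumps 2 from row 1; 2 bumps 4 from row 2; 4 bumps 5 from row 3; 5 starts row 4. P = [[1, 3], [2], [4], [5]].

So P = [[1, 3], [2], [4], [5]], Q = [[1, 3], [2], [4], [5]].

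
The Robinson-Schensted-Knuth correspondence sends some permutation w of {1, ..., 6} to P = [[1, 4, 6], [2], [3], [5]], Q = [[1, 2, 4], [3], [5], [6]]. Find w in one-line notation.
3 5 4 6 2 1

Reverse RSK: for i = n, n-1, ..., 1, locate i in Q, remove the corresponding corner cell from P, and reverse-bump its entry up through P; the value ejected from row 1 is w(i).

So w = 3 5 4 6 2 1.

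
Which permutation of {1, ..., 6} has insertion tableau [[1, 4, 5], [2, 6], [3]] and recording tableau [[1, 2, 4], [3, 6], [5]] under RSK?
Reverse RSK: for i = n, n-1, ..., 1, locate i in Q, remove the corresponding corner cell from P, and reverse-bump its entry up through P; the value ejected from row 1 is w(i).

So w = 3 4 2 6 1 5.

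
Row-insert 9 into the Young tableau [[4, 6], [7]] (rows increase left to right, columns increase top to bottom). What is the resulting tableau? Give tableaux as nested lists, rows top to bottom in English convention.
[[4, 6, 9], [7]]

9 is larger than every entry of row 1, so it is appended to row 1. The new tableau is [[4, 6, 9], [7]].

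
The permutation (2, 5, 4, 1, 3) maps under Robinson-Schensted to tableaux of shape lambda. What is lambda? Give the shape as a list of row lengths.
Row-insert each entry into an empty tableau.

After inserting 2: P = [[2]].
After inserting 5: P = [[2, 5]].
After inserting 4: P = [[2, 4], [5]].
After inserting 1: P = [[1, 4], [2], [5]].
After inserting 3: P = [[1, 3], [2, 4], [5]].

The final insertion tableau P = [[1, 3], [2, 4], [5]] has shape [2, 2, 1].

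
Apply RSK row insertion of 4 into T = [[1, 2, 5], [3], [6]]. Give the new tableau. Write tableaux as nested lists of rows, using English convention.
In row 1, 4 replaces 5 (the leftmost entry greater than 4); 5 is bumped to row 2. 5 is appended to row 2. The new tableau is [[1, 2, 4], [3, 5], [6]].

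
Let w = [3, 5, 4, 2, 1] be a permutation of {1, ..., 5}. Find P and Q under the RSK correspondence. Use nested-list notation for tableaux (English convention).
Insert each entry of the permutation into P by Schensted row insertion, recording in Q the position of each new cell.

Insert 3: appended to row 1. P = [[3]].
Insert 5: appended to row 1. P = [[3, 5]].
Insert 4: 4 bumps 5 from row 1; 5 starts row 2. P = [[3, 4], [5]].
Insert 2: 2 bumps 3 from row 1; 3 bumps 5 from row 2; 5 starts row 3. P = [[2, 4], [3], [5]].
Insert 1: 1 bumps 2 from row 1; 2 bumps 3 from row 2; 3 bumps 5 from row 3; 5 starts row 4. P = [[1, 4], [2], [3], [5]].

So P = [[1, 4], [2], [3], [5]], Q = [[1, 2], [3], [4], [5]].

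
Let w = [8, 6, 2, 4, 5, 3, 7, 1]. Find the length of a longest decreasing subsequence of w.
5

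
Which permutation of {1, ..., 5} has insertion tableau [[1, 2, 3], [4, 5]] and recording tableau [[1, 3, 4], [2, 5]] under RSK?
Reverse the RSK construction: for i from n down to 1, find the cell of Q containing i, remove the entry at that cell from P, and reverse-bump it up through P; the value ejected from row 1 is w(i).

Step i=5: Q has 5 at row 2, column 2; remove 5 from row 2 of P and reverse-bump: 5 enters row 1 and ejects 3. So w(5) = 3. P is now [[1, 2, 5], [4]].
Step i=4: Q has 4 at row 1, column 3; remove that cell from P, ejecting 5. So w(4) = 5. P is now [[1, 2], [4]].
Step i=3: Q has 3 at row 1, column 2; remove that cell from P, ejecting 2. So w(3) = 2. P is now [[1], [4]].
Step i=2: Q has 2 at row 2, column 1; remove 4 from row 2 of P and reverse-bump: 4 enters row 1 and ejects 1. So w(2) = 1. P is now [[4]].
Step i=1: Q has 1 at row 1, column 1; remove that cell from P, ejecting 4. So w(1) = 4. P is now [].

So w = 4 1 2 5 3.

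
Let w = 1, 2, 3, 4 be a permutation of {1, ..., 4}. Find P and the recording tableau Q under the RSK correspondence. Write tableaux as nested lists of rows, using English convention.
Insert each entry of the permutation into P by Schensted row insertion, recording in Q the position of each new cell.

Insert 1: appended to row 1. P = [[1]].
Insert 2: appended to row 1. P = [[1, 2]].
Insert 3: appended to row 1. P = [[1, 2, 3]].
Insert 4: appended to row 1. P = [[1, 2, 3, 4]].

So P = [[1, 2, 3, 4]], Q = [[1, 2, 3, 4]].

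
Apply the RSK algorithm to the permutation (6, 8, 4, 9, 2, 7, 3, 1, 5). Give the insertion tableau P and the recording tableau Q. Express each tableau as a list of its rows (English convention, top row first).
P = [[1, 3, 5], [2, 7, 9], [4, 8], [6]], Q = [[1, 2, 4], [3, 6, 9], [5, 7], [8]]

Insert each entry of the permutation into P by Schensted row insertion, recording in Q the position of each new cell.

Insert 6: appended to row 1. P = [[6]].
Insert 8: appended to row 1. P = [[6, 8]].
Insert 4: 4 bumps 6 from row 1; 6 starts row 2. P = [[4, 8], [6]].
Insert 9: appended to row 1. P = [[4, 8, 9], [6]].
Insert 2: 2 bumps 4 from row 1; 4 bumps 6 from row 2; 6 starts row 3. P = [[2, 8, 9], [4], [6]].
Insert 7: 7 bumps 8 from row 1; 8 appends to row 2. P = [[2, 7, 9], [4, 8], [6]].
Insert 3: 3 bumps 7 from row 1; 7 bumps 8 from row 2; 8 appends to row 3. P = [[2, 3, 9], [4, 7], [6, 8]].
Insert 1: 1 bumps 2 from row 1; 2 bumps 4 from row 2; 4 bumps 6 from row 3; 6 starts row 4. P = [[1, 3, 9], [2, 7], [4, 8], [6]].
Insert 5: 5 bumps 9 from row 1; 9 appends to row 2. P = [[1, 3, 5], [2, 7, 9], [4, 8], [6]].

So P = [[1, 3, 5], [2, 7, 9], [4, 8], [6]], Q = [[1, 2, 4], [3, 6, 9], [5, 7], [8]].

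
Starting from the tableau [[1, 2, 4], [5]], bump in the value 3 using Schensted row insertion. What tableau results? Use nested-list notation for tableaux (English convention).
[[1, 2, 3], [4], [5]]

In row 1, 3 replaces 4 (the leftmost entry greater than 3); 4 is bumped to row 2. In row 2, 4 replaces 5 (the leftmost entry greater than 4); 5 is bumped to row 3. 5 starts a new row 3. The new tableau is [[1, 2, 3], [4], [5]].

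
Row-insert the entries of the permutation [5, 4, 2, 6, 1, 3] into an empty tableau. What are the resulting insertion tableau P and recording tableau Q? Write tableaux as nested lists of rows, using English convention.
P = [[1, 3], [2, 6], [4], [5]], Q = [[1, 4], [2, 6], [3], [5]]

Insert each entry of the permutation into P by Schensted row insertion, recording in Q the position of each new cell.

Insert 5: appended to row 1. P = [[5]].
Insert 4: 4 bumps 5 from row 1; 5 starts row 2. P = [[4], [5]].
Insert 2: 2 bumps 4 from row 1; 4 bumps 5 from row 2; 5 starts row 3. P = [[2], [4], [5]].
Insert 6: appended to row 1. P = [[2, 6], [4], [5]].
Insert 1: 1 bumps 2 from row 1; 2 bumps 4 from row 2; 4 bumps 5 from row 3; 5 starts row 4. P = [[1, 6], [2], [4], [5]].
Insert 3: 3 bumps 6 from row 1; 6 appends to row 2. P = [[1, 3], [2, 6], [4], [5]].

So P = [[1, 3], [2, 6], [4], [5]], Q = [[1, 4], [2, 6], [3], [5]].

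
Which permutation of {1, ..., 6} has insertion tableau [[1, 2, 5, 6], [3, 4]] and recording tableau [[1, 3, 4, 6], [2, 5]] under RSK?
Reverse the RSK construction: for i from n down to 1, find the cell of Q containing i, remove the entry at that cell from P, and reverse-bump it up through P; the value ejected from row 1 is w(i).

Step i=6: Q has 6 at row 1, column 4; remove that cell from P, ejecting 6. So w(6) = 6. P is now [[1, 2, 5], [3, 4]].
Step i=5: Q has 5 at row 2, column 2; remove 4 from row 2 of P and reverse-bump: 4 enters row 1 and ejects 2. So w(5) = 2. P is now [[1, 4, 5], [3]].
Step i=4: Q has 4 at row 1, column 3; remove that cell from P, ejecting 5. So w(4) = 5. P is now [[1, 4], [3]].
Step i=3: Q has 3 at row 1, column 2; remove that cell from P, ejecting 4. So w(3) = 4. P is now [[1], [3]].
Step i=2: Q has 2 at row 2, column 1; remove 3 from row 2 of P and reverse-bump: 3 enters row 1 and ejects 1. So w(2) = 1. P is now [[3]].
Step i=1: Q has 1 at row 1, column 1; remove that cell from P, ejecting 3. So w(1) = 3. P is now [].

So w = 3 1 4 5 2 6.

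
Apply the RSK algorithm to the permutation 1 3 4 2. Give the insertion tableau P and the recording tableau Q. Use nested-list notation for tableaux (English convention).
P = [[1, 2, 4], [3]], Q = [[1, 2, 3], [4]]

Insert each entry of the permutation into P by Schensted row insertion, recording in Q the position of each new cell.

Insert 1: appended to row 1. P = [[1]].
Insert 3: appended to row 1. P = [[1, 3]].
Insert 4: appended to row 1. P = [[1, 3, 4]].
Insert 2: 2 bumps 3 from row 1; 3 starts row 2. P = [[1, 2, 4], [3]].

So P = [[1, 2, 4], [3]], Q = [[1, 2, 3], [4]].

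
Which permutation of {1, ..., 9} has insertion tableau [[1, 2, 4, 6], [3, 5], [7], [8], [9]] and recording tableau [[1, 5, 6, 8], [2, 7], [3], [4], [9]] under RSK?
Reverse the RSK construction: for i from n down to 1, find the cell of Q containing i, remove the entry at that cell from P, and reverse-bump it up through P; the value ejected from row 1 is w(i).

Step i=9: Q has 9 at row 5, column 1; remove 9 from row 5 of P and reverse-bump: 9 enters row 4 and ejects 8; 8 enters row 3 and ejects 7; 7 enters row 2 and ejects 5; 5 enters row 1 and ejects 4. So w(9) = 4. P is now [[1, 2, 5, 6], [3, 7], [8], [9]].
Step i=8: Q has 8 at row 1, column 4; remove that cell from P, ejecting 6. So w(8) = 6. P is now [[1, 2, 5], [3, 7], [8], [9]].
Step i=7: Q has 7 at row 2, column 2; remove 7 from row 2 of P and reverse-bump: 7 enters row 1 and ejects 5. So w(7) = 5. P is now [[1, 2, 7], [3], [8], [9]].
Step i=6: Q has 6 at row 1, column 3; remove that cell from P, ejecting 7. So w(6) = 7. P is now [[1, 2], [3], [8], [9]].
Step i=5: Q has 5 at row 1, column 2; remove that cell from P, ejecting 2. So w(5) = 2. P is now [[1], [3], [8], [9]].
Step i=4: Q has 4 at row 4, column 1; remove 9 from row 4 of P and reverse-bump: 9 enters row 3 and ejects 8; 8 enters row 2 and ejects 3; 3 enters row 1 and ejects 1. So w(4) = 1. P is now [[3], [8], [9]].
Step i=3: Q has 3 at row 3, column 1; remove 9 from row 3 of P and reverse-bump: 9 enters row 2 and ejects 8; 8 enters row 1 and ejects 3. So w(3) = 3. P is now [[8], [9]].
Step i=2: Q has 2 at row 2, column 1; remove 9 from row 2 of P and reverse-bump: 9 enters row 1 and ejects 8. So w(2) = 8. P is now [[9]].
Step i=1: Q has 1 at row 1, column 1; remove that cell from P, ejecting 9. So w(1) = 9. P is now [].

So w = 9 8 3 1 2 7 5 6 4.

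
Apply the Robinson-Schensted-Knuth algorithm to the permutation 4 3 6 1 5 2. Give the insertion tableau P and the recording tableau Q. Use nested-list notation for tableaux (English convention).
Insert each entry of the permutation into P by Schensted row insertion, recording in Q the position of each new cell.

Insert 4: appended to row 1. P = [[4]].
Insert 3: 3 bumps 4 from row 1; 4 starts row 2. P = [[3], [4]].
Insert 6: appended to row 1. P = [[3, 6], [4]].
Insert 1: 1 bumps 3 from row 1; 3 bumps 4 from row 2; 4 starts row 3. P = [[1, 6], [3], [4]].
Insert 5: 5 bumps 6 from row 1; 6 appends to row 2. P = [[1, 5], [3, 6], [4]].
Insert 2: 2 bumps 5 from row 1; 5 bumps 6 from row 2; 6 appends to row 3. P = [[1, 2], [3, 5], [4, 6]].

So P = [[1, 2], [3, 5], [4, 6]], Q = [[1, 3], [2, 5], [4, 6]].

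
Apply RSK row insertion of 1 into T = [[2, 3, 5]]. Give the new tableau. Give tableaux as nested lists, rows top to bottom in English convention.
In row 1, 1 replaces 2 (the leftmost entry greater than 1); 2 is bumped to row 2. 2 starts a new row 2. The new tableau is [[1, 3, 5], [2]].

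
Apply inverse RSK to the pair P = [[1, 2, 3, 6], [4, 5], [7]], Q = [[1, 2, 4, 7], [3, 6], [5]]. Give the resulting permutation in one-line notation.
1 7 4 5 2 3 6

Reverse the RSK construction: for i from n down to 1, find the cell of Q containing i, remove the entry at that cell from P, and reverse-bump it up through P; the value ejected from row 1 is w(i).

Step i=7: Q has 7 at row 1, column 4; remove that cell from P, ejecting 6. So w(7) = 6. P is now [[1, 2, 3], [4, 5], [7]].
Step i=6: Q has 6 at row 2, column 2; remove 5 from row 2 of P and reverse-bump: 5 enters row 1 and ejects 3. So w(6) = 3. P is now [[1, 2, 5], [4], [7]].
Step i=5: Q has 5 at row 3, column 1; remove 7 from row 3 of P and reverse-bump: 7 enters row 2 and ejects 4; 4 enters row 1 and ejects 2. So w(5) = 2. P is now [[1, 4, 5], [7]].
Step i=4: Q has 4 at row 1, column 3; remove that cell from P, ejecting 5. So w(4) = 5. P is now [[1, 4], [7]].
Step i=3: Q has 3 at row 2, column 1; remove 7 from row 2 of P and reverse-bump: 7 enters row 1 and ejects 4. So w(3) = 4. P is now [[1, 7]].
Step i=2: Q has 2 at row 1, column 2; remove that cell from P, ejecting 7. So w(2) = 7. P is now [[1]].
Step i=1: Q has 1 at row 1, column 1; remove that cell from P, ejecting 1. So w(1) = 1. P is now [].

So w = 1 7 4 5 2 3 6.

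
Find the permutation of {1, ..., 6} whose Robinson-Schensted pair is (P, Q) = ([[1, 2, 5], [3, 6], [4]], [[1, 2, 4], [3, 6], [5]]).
1 4 3 6 2 5

Reverse RSK: for i = n, n-1, ..., 1, locate i in Q, remove the corresponding corner cell from P, and reverse-bump its entry up through P; the value ejected from row 1 is w(i).

So w = 1 4 3 6 2 5.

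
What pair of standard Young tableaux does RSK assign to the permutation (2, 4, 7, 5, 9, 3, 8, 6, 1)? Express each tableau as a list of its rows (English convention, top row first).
Insert each entry of the permutation into P by Schensted row insertion, recording in Q the position of each new cell.

Insert 2: appended to row 1. P = [[2]], Q = [[1]].
Insert 4: appended to row 1. P = [[2, 4]], Q = [[1, 2]].
Insert 7: appended to row 1. P = [[2, 4, 7]], Q = [[1, 2, 3]].
Insert 5: 5 bumps 7 from row 1; 7 starts row 2. P = [[2, 4, 5], [7]], Q = [[1, 2, 3], [4]].
Insert 9: appended to row 1. P = [[2, 4, 5, 9], [7]], Q = [[1, 2, 3, 5], [4]].
Insert 3: 3 bumps 4 from row 1; 4 bumps 7 from row 2; 7 starts row 3. P = [[2, 3, 5, 9], [4], [7]], Q = [[1, 2, 3, 5], [4], [6]].
Insert 8: 8 bumps 9 from row 1; 9 appends to row 2. P = [[2, 3, 5, 8], [4, 9], [7]], Q = [[1, 2, 3, 5], [4, 7], [6]].
Insert 6: 6 bumps 8 from row 1; 8 bumps 9 from row 2; 9 appends to row 3. P = [[2, 3, 5, 6], [4, 8], [7, 9]], Q = [[1, 2, 3, 5], [4, 7], [6, 8]].
Insert 1: 1 bumps 2 from row 1; 2 bumps 4 from row 2; 4 bumps 7 from row 3; 7 starts row 4. P = [[1, 3, 5, 6], [2, 8], [4, 9], [7]], Q = [[1, 2, 3, 5], [4, 7], [6, 8], [9]].

So P = [[1, 3, 5, 6], [2, 8], [4, 9], [7]], Q = [[1, 2, 3, 5], [4, 7], [6, 8], [9]].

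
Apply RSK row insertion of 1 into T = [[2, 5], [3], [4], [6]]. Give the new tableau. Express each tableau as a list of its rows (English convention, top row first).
[[1, 5], [2], [3], [4], [6]]

In row 1, 1 replaces 2 (the leftmost entry greater than 1); 2 is bumped to row 2. In row 2, 2 replaces 3 (the leftmost entry greater than 2); 3 is bumped to row 3. In row 3, 3 replaces 4 (the leftmost entry greater than 3); 4 is bumped to row 4. In row 4, 4 replaces 6 (the leftmost entry greater than 4); 6 is bumped to row 5. 6 starts a new row 5. The new tableau is [[1, 5], [2], [3], [4], [6]].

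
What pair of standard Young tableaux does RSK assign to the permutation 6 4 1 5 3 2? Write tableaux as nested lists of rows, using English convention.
P = [[1, 2], [3, 5], [4], [6]], Q = [[1, 4], [2, 5], [3], [6]]

Insert each entry of the permutation into P by Schensted row insertion, recording in Q the position of each new cell.

After inserting 6: P = [[6]].
After inserting 4: P = [[4], [6]].
After inserting 1: P = [[1], [4], [6]].
After inserting 5: P = [[1, 5], [4], [6]].
After inserting 3: P = [[1, 3], [4, 5], [6]].
After inserting 2: P = [[1, 2], [3, 5], [4], [6]].

So P = [[1, 2], [3, 5], [4], [6]], Q = [[1, 4], [2, 5], [3], [6]].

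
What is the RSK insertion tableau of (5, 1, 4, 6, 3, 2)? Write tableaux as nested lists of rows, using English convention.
P = [[1, 2, 6], [3], [4], [5]]

Insert 5: appended to row 1. P = [[5]].
Insert 1: 1 bumps 5 from row 1; 5 starts row 2. P = [[1], [5]].
Insert 4: appended to row 1. P = [[1, 4], [5]].
Insert 6: appended to row 1. P = [[1, 4, 6], [5]].
Insert 3: 3 bumps 4 from row 1; 4 bumps 5 from row 2; 5 starts row 3. P = [[1, 3, 6], [4], [5]].
Insert 2: 2 bumps 3 from row 1; 3 bumps 4 from row 2; 4 bumps 5 from row 3; 5 starts row 4. P = [[1, 2, 6], [3], [4], [5]].

So P = [[1, 2, 6], [3], [4], [5]].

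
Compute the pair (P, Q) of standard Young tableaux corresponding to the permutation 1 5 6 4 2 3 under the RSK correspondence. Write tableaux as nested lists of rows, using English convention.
Insert each entry of the permutation into P by Schensted row insertion, recording in Q the position of each new cell.

After inserting 1: P = [[1]].
After inserting 5: P = [[1, 5]].
After inserting 6: P = [[1, 5, 6]].
After inserting 4: P = [[1, 4, 6], [5]].
After inserting 2: P = [[1, 2, 6], [4], [5]].
After inserting 3: P = [[1, 2, 3], [4, 6], [5]].

So P = [[1, 2, 3], [4, 6], [5]], Q = [[1, 2, 3], [4, 6], [5]].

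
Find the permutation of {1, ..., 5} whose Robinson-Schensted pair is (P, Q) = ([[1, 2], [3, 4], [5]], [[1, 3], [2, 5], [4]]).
Reverse the RSK construction: for i from n down to 1, find the cell of Q containing i, remove the entry at that cell from P, and reverse-bump it up through P; the value ejected from row 1 is w(i).

Step i=5: Q has 5 at row 2, column 2; remove 4 from row 2 of P and reverse-bump: 4 enters row 1 and ejects 2. So w(5) = 2. P is now [[1, 4], [3], [5]].
Step i=4: Q has 4 at row 3, column 1; remove 5 from row 3 of P and reverse-bump: 5 enters row 2 and ejects 3; 3 enters row 1 and ejects 1. So w(4) = 1. P is now [[3, 4], [5]].
Step i=3: Q has 3 at row 1, column 2; remove that cell from P, ejecting 4. So w(3) = 4. P is now [[3], [5]].
Step i=2: Q has 2 at row 2, column 1; remove 5 from row 2 of P and reverse-bump: 5 enters row 1 and ejects 3. So w(2) = 3. P is now [[5]].
Step i=1: Q has 1 at row 1, column 1; remove that cell from P, ejecting 5. So w(1) = 5. P is now [].

So w = 5 3 4 1 2.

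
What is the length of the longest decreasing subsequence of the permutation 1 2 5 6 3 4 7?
2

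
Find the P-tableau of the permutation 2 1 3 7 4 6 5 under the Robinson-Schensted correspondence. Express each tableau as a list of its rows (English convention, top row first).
P = [[1, 3, 4, 5], [2, 6], [7]]

After inserting 2: P = [[2]].
After inserting 1: P = [[1], [2]].
After inserting 3: P = [[1, 3], [2]].
After inserting 7: P = [[1, 3, 7], [2]].
After inserting 4: P = [[1, 3, 4], [2, 7]].
After inserting 6: P = [[1, 3, 4, 6], [2, 7]].
After inserting 5: P = [[1, 3, 4, 5], [2, 6], [7]].

So P = [[1, 3, 4, 5], [2, 6], [7]].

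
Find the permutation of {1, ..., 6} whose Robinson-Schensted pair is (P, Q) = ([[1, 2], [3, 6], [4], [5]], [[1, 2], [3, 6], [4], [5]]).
5 6 4 3 1 2

Reverse the RSK construction: for i from n down to 1, find the cell of Q containing i, remove the entry at that cell from P, and reverse-bump it up through P; the value ejected from row 1 is w(i).

Step i=6: Q has 6 at row 2, column 2; remove 6 from row 2 of P and reverse-bump: 6 enters row 1 and ejects 2. So w(6) = 2. P is now [[1, 6], [3], [4], [5]].
Step i=5: Q has 5 at row 4, column 1; remove 5 from row 4 of P and reverse-bump: 5 enters row 3 and ejects 4; 4 enters row 2 and ejects 3; 3 enters row 1 and ejects 1. So w(5) = 1. P is now [[3, 6], [4], [5]].
Step i=4: Q has 4 at row 3, column 1; remove 5 from row 3 of P and reverse-bump: 5 enters row 2 and ejects 4; 4 enters row 1 and ejects 3. So w(4) = 3. P is now [[4, 6], [5]].
Step i=3: Q has 3 at row 2, column 1; remove 5 from row 2 of P and reverse-bump: 5 enters row 1 and ejects 4. So w(3) = 4. P is now [[5, 6]].
Step i=2: Q has 2 at row 1, column 2; remove that cell from P, ejecting 6. So w(2) = 6. P is now [[5]].
Step i=1: Q has 1 at row 1, column 1; remove that cell from P, ejecting 5. So w(1) = 5. P is now [].

So w = 5 6 4 3 1 2.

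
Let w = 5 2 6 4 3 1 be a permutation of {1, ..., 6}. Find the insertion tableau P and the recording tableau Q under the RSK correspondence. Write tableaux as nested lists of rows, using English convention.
Insert each entry of the permutation into P by Schensted row insertion, recording in Q the position of each new cell.

Insert 5: appended to row 1. P = [[5]].
Insert 2: 2 bumps 5 from row 1; 5 starts row 2. P = [[2], [5]].
Insert 6: appended to row 1. P = [[2, 6], [5]].
Insert 4: 4 bumps 6 from row 1; 6 appends to row 2. P = [[2, 4], [5, 6]].
Insert 3: 3 bumps 4 from row 1; 4 bumps 5 from row 2; 5 starts row 3. P = [[2, 3], [4, 6], [5]].
Insert 1: 1 bumps 2 from row 1; 2 bumps 4 from row 2; 4 bumps 5 from row 3; 5 starts row 4. P = [[1, 3], [2, 6], [4], [5]].

So P = [[1, 3], [2, 6], [4], [5]], Q = [[1, 3], [2, 4], [5], [6]].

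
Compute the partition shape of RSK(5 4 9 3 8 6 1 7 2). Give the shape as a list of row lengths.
[3, 2, 2, 2]

Row-insert each entry into an empty tableau.

After inserting 5: P = [[5]].
After inserting 4: P = [[4], [5]].
After inserting 9: P = [[4, 9], [5]].
After inserting 3: P = [[3, 9], [4], [5]].
After inserting 8: P = [[3, 8], [4, 9], [5]].
After inserting 6: P = [[3, 6], [4, 8], [5, 9]].
After inserting 1: P = [[1, 6], [3, 8], [4, 9], [5]].
After inserting 7: P = [[1, 6, 7], [3, 8], [4, 9], [5]].
After inserting 2: P = [[1, 2, 7], [3, 6], [4, 8], [5, 9]].

The final insertion tableau P = [[1, 2, 7], [3, 6], [4, 8], [5, 9]] has shape [3, 2, 2, 2].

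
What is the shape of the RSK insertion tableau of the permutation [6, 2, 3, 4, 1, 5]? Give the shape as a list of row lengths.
Row-insert each entry into an empty tableau.

After inserting 6: P = [[6]].
After inserting 2: P = [[2], [6]].
After inserting 3: P = [[2, 3], [6]].
After inserting 4: P = [[2, 3, 4], [6]].
After inserting 1: P = [[1, 3, 4], [2], [6]].
After inserting 5: P = [[1, 3, 4, 5], [2], [6]].

The final insertion tableau P = [[1, 3, 4, 5], [2], [6]] has shape [4, 1, 1].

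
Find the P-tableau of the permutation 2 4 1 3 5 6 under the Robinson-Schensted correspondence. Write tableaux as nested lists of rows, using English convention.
Insert 2: appended to row 1. P = [[2]].
Insert 4: appended to row 1. P = [[2, 4]].
Insert 1: 1 bumps 2 from row 1; 2 starts row 2. P = [[1, 4], [2]].
Insert 3: 3 bumps 4 from row 1; 4 appends to row 2. P = [[1, 3], [2, 4]].
Insert 5: appended to row 1. P = [[1, 3, 5], [2, 4]].
Insert 6: appended to row 1. P = [[1, 3, 5, 6], [2, 4]].

So P = [[1, 3, 5, 6], [2, 4]].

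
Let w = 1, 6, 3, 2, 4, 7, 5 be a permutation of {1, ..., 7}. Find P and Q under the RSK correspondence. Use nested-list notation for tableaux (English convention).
P = [[1, 2, 4, 5], [3, 7], [6]], Q = [[1, 2, 5, 6], [3, 7], [4]]

Insert each entry of the permutation into P by Schensted row insertion, recording in Q the position of each new cell.

After inserting 1: P = [[1]].
After inserting 6: P = [[1, 6]].
After inserting 3: P = [[1, 3], [6]].
After inserting 2: P = [[1, 2], [3], [6]].
After inserting 4: P = [[1, 2, 4], [3], [6]].
After inserting 7: P = [[1, 2, 4, 7], [3], [6]].
After inserting 5: P = [[1, 2, 4, 5], [3, 7], [6]].

So P = [[1, 2, 4, 5], [3, 7], [6]], Q = [[1, 2, 5, 6], [3, 7], [4]].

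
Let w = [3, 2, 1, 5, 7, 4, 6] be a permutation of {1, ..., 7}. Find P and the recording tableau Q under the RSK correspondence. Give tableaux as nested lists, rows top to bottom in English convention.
Insert each entry of the permutation into P by Schensted row insertion, recording in Q the position of each new cell.

After inserting 3: P = [[3]].
After inserting 2: P = [[2], [3]].
After inserting 1: P = [[1], [2], [3]].
After inserting 5: P = [[1, 5], [2], [3]].
After inserting 7: P = [[1, 5, 7], [2], [3]].
After inserting 4: P = [[1, 4, 7], [2, 5], [3]].
After inserting 6: P = [[1, 4, 6], [2, 5, 7], [3]].

So P = [[1, 4, 6], [2, 5, 7], [3]], Q = [[1, 4, 5], [2, 6, 7], [3]].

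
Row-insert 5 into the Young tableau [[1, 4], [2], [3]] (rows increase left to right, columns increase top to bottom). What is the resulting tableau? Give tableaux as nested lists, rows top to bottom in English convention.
[[1, 4, 5], [2], [3]]

5 is larger than every entry of row 1, so it is appended to row 1. The new tableau is [[1, 4, 5], [2], [3]].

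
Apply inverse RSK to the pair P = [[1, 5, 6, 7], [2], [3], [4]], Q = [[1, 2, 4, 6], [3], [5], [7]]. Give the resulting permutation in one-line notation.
Reverse the RSK construction: for i from n down to 1, find the cell of Q containing i, remove the entry at that cell from P, and reverse-bump it up through P; the value ejected from row 1 is w(i).

Step i=7: Q has 7 at row 4, column 1; remove 4 from row 4 of P and reverse-bump: 4 enters row 3 and ejects 3; 3 enters row 2 and ejects 2; 2 enters row 1 and ejects 1. So w(7) = 1. P is now [[2, 5, 6, 7], [3], [4]].
Step i=6: Q has 6 at row 1, column 4; remove that cell from P, ejecting 7. So w(6) = 7. P is now [[2, 5, 6], [3], [4]].
Step i=5: Q has 5 at row 3, column 1; remove 4 from row 3 of P and reverse-bump: 4 enters row 2 and ejects 3; 3 enters row 1 and ejects 2. So w(5) = 2. P is now [[3, 5, 6], [4]].
Step i=4: Q has 4 at row 1, column 3; remove that cell from P, ejecting 6. So w(4) = 6. P is now [[3, 5], [4]].
Step i=3: Q has 3 at row 2, column 1; remove 4 from row 2 of P and reverse-bump: 4 enters row 1 and ejects 3. So w(3) = 3. P is now [[4, 5]].
Step i=2: Q has 2 at row 1, column 2; remove that cell from P, ejecting 5. So w(2) = 5. P is now [[4]].
Step i=1: Q has 1 at row 1, column 1; remove that cell from P, ejecting 4. So w(1) = 4. P is now [].

So w = 4 5 3 6 2 7 1.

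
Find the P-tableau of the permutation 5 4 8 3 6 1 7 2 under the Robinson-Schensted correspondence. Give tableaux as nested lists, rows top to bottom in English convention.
P = [[1, 2, 7], [3, 6], [4, 8], [5]]

Insert 5: appended to row 1. P = [[5]].
Insert 4: 4 bumps 5 from row 1; 5 starts row 2. P = [[4], [5]].
Insert 8: appended to row 1. P = [[4, 8], [5]].
Insert 3: 3 bumps 4 from row 1; 4 bumps 5 from row 2; 5 starts row 3. P = [[3, 8], [4], [5]].
Insert 6: 6 bumps 8 from row 1; 8 appends to row 2. P = [[3, 6], [4, 8], [5]].
Insert 1: 1 bumps 3 from row 1; 3 bumps 4 from row 2; 4 bumps 5 from row 3; 5 starts row 4. P = [[1, 6], [3, 8], [4], [5]].
Insert 7: appended to row 1. P = [[1, 6, 7], [3, 8], [4], [5]].
Insert 2: 2 bumps 6 from row 1; 6 bumps 8 from row 2; 8 appends to row 3. P = [[1, 2, 7], [3, 6], [4, 8], [5]].

So P = [[1, 2, 7], [3, 6], [4, 8], [5]].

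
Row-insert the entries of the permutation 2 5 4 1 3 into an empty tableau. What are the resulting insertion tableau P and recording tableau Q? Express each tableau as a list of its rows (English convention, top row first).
Insert each entry of the permutation into P by Schensted row insertion, recording in Q the position of each new cell.

Insert 2: appended to row 1. P = [[2]].
Insert 5: appended to row 1. P = [[2, 5]].
Insert 4: 4 bumps 5 from row 1; 5 starts row 2. P = [[2, 4], [5]].
Insert 1: 1 bumps 2 from row 1; 2 bumps 5 from row 2; 5 starts row 3. P = [[1, 4], [2], [5]].
Insert 3: 3 bumps 4 from row 1; 4 appends to row 2. P = [[1, 3], [2, 4], [5]].

So P = [[1, 3], [2, 4], [5]], Q = [[1, 2], [3, 5], [4]].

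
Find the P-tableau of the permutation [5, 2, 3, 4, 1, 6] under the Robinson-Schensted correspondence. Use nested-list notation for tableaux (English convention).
Insert 5: appended to row 1. P = [[5]].
Insert 2: 2 bumps 5 from row 1; 5 starts row 2. P = [[2], [5]].
Insert 3: appended to row 1. P = [[2, 3], [5]].
Insert 4: appended to row 1. P = [[2, 3, 4], [5]].
Insert 1: 1 bumps 2 from row 1; 2 bumps 5 from row 2; 5 starts row 3. P = [[1, 3, 4], [2], [5]].
Insert 6: appended to row 1. P = [[1, 3, 4, 6], [2], [5]].

So P = [[1, 3, 4, 6], [2], [5]].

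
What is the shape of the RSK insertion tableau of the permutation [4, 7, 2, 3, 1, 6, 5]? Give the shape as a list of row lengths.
[3, 2, 2]

RSK row insertion gives P = [[1, 3, 5], [2, 6], [4, 7]], which has shape [3, 2, 2].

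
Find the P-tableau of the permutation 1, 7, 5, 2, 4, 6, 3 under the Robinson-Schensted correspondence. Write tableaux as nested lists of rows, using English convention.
Insert 1: appended to row 1. P = [[1]].
Insert 7: appended to row 1. P = [[1, 7]].
Insert 5: 5 bumps 7 from row 1; 7 starts row 2. P = [[1, 5], [7]].
Insert 2: 2 bumps 5 from row 1; 5 bumps 7 from row 2; 7 starts row 3. P = [[1, 2], [5], [7]].
Insert 4: appended to row 1. P = [[1, 2, 4], [5], [7]].
Insert 6: appended to row 1. P = [[1, 2, 4, 6], [5], [7]].
Insert 3: 3 bumps 4 from row 1; 4 bumps 5 from row 2; 5 bumps 7 from row 3; 7 starts row 4. P = [[1, 2, 3, 6], [4], [5], [7]].

So P = [[1, 2, 3, 6], [4], [5], [7]].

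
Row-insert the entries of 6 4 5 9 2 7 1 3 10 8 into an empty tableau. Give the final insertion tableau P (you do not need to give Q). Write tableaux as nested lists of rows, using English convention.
P = [[1, 3, 7, 8], [2, 5, 10], [4, 9], [6]]

Insert 6: appended to row 1. P = [[6]].
Insert 4: 4 bumps 6 from row 1; 6 starts row 2. P = [[4], [6]].
Insert 5: appended to row 1. P = [[4, 5], [6]].
Insert 9: appended to row 1. P = [[4, 5, 9], [6]].
Insert 2: 2 bumps 4 from row 1; 4 bumps 6 from row 2; 6 starts row 3. P = [[2, 5, 9], [4], [6]].
Insert 7: 7 bumps 9 from row 1; 9 appends to row 2. P = [[2, 5, 7], [4, 9], [6]].
Insert 1: 1 bumps 2 from row 1; 2 bumps 4 from row 2; 4 bumps 6 from row 3; 6 starts row 4. P = [[1, 5, 7], [2, 9], [4], [6]].
Insert 3: 3 bumps 5 from row 1; 5 bumps 9 from row 2; 9 appends to row 3. P = [[1, 3, 7], [2, 5], [4, 9], [6]].
Insert 10: appended to row 1. P = [[1, 3, 7, 10], [2, 5], [4, 9], [6]].
Insert 8: 8 bumps 10 from row 1; 10 appends to row 2. P = [[1, 3, 7, 8], [2, 5, 10], [4, 9], [6]].

So P = [[1, 3, 7, 8], [2, 5, 10], [4, 9], [6]].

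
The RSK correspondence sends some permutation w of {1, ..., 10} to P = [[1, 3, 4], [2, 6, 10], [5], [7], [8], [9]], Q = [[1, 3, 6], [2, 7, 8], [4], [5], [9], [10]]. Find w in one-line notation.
9 5 8 7 2 10 3 6 4 1

Reverse the RSK construction: for i from n down to 1, find the cell of Q containing i, remove the entry at that cell from P, and reverse-bump it up through P; the value ejected from row 1 is w(i).

Step i=10: Q has 10 at row 6, column 1; remove 9 from row 6 of P and reverse-bump: 9 enters row 5 and ejects 8; 8 enters row 4 and ejects 7; 7 enters row 3 and ejects 5; 5 enters row 2 and ejects 2; 2 enters row 1 and ejects 1. So w(10) = 1. P is now [[2, 3, 4], [5, 6, 10], [7], [8], [9]].
Step i=9: Q has 9 at row 5, column 1; remove 9 from row 5 of P and reverse-bump: 9 enters row 4 and ejects 8; 8 enters row 3 and ejects 7; 7 enters row 2 and ejects 6; 6 enters row 1 and ejects 4. So w(9) = 4. P is now [[2, 3, 6], [5, 7, 10], [8], [9]].
Step i=8: Q has 8 at row 2, column 3; remove 10 from row 2 of P and reverse-bump: 10 enters row 1 and ejects 6. So w(8) = 6. P is now [[2, 3, 10], [5, 7], [8], [9]].
Step i=7: Q has 7 at row 2, column 2; remove 7 from row 2 of P and reverse-bump: 7 enters row 1 and ejects 3. So w(7) = 3. P is now [[2, 7, 10], [5], [8], [9]].
Step i=6: Q has 6 at row 1, column 3; remove that cell from P, ejecting 10. So w(6) = 10. P is now [[2, 7], [5], [8], [9]].
Step i=5: Q has 5 at row 4, column 1; remove 9 from row 4 of P and reverse-bump: 9 enters row 3 and ejects 8; 8 enters row 2 and ejects 5; 5 enters row 1 and ejects 2. So w(5) = 2. P is now [[5, 7], [8], [9]].
Step i=4: Q has 4 at row 3, column 1; remove 9 from row 3 of P and reverse-bump: 9 enters row 2 and ejects 8; 8 enters row 1 and ejects 7. So w(4) = 7. P is now [[5, 8], [9]].
Step i=3: Q has 3 at row 1, column 2; remove that cell from P, ejecting 8. So w(3) = 8. P is now [[5], [9]].
Step i=2: Q has 2 at row 2, column 1; remove 9 from row 2 of P and reverse-bump: 9 enters row 1 and ejects 5. So w(2) = 5. P is now [[9]].
Step i=1: Q has 1 at row 1, column 1; remove that cell from P, ejecting 9. So w(1) = 9. P is now [].

So w = 9 5 8 7 2 10 3 6 4 1.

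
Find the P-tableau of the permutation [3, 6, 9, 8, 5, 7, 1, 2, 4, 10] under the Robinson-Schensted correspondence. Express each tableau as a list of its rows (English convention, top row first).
P = [[1, 2, 4, 10], [3, 5, 7], [6, 8], [9]]

Insert 3: appended to row 1. P = [[3]].
Insert 6: appended to row 1. P = [[3, 6]].
Insert 9: appended to row 1. P = [[3, 6, 9]].
Insert 8: 8 bumps 9 from row 1; 9 starts row 2. P = [[3, 6, 8], [9]].
Insert 5: 5 bumps 6 from row 1; 6 bumps 9 from row 2; 9 starts row 3. P = [[3, 5, 8], [6], [9]].
Insert 7: 7 bumps 8 from row 1; 8 appends to row 2. P = [[3, 5, 7], [6, 8], [9]].
Insert 1: 1 bumps 3 from row 1; 3 bumps 6 from row 2; 6 bumps 9 from row 3; 9 starts row 4. P = [[1, 5, 7], [3, 8], [6], [9]].
Insert 2: 2 bumps 5 from row 1; 5 bumps 8 from row 2; 8 appends to row 3. P = [[1, 2, 7], [3, 5], [6, 8], [9]].
Insert 4: 4 bumps 7 from row 1; 7 appends to row 2. P = [[1, 2, 4], [3, 5, 7], [6, 8], [9]].
Insert 10: appended to row 1. P = [[1, 2, 4, 10], [3, 5, 7], [6, 8], [9]].

So P = [[1, 2, 4, 10], [3, 5, 7], [6, 8], [9]].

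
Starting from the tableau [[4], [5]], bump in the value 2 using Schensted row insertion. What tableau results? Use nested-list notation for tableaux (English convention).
[[2], [4], [5]]

In row 1, 2 replaces 4 (the leftmost entry greater than 2); 4 is bumped to row 2. In row 2, 4 replaces 5 (the leftmost entry greater than 4); 5 is bumped to row 3. 5 starts a new row 3. The new tableau is [[2], [4], [5]].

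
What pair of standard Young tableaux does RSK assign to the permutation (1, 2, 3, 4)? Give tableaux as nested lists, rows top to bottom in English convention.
Insert each entry of the permutation into P by Schensted row insertion, recording in Q the position of each new cell.

Insert 1: appended to row 1. P = [[1]].
Insert 2: appended to row 1. P = [[1, 2]].
Insert 3: appended to row 1. P = [[1, 2, 3]].
Insert 4: appended to row 1. P = [[1, 2, 3, 4]].

So P = [[1, 2, 3, 4]], Q = [[1, 2, 3, 4]].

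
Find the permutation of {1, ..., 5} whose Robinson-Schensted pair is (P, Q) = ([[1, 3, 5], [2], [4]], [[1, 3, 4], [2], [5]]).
4 2 3 5 1

Reverse the RSK construction: for i from n down to 1, find the cell of Q containing i, remove the entry at that cell from P, and reverse-bump it up through P; the value ejected from row 1 is w(i).

Step i=5: Q has 5 at row 3, column 1; remove 4 from row 3 of P and reverse-bump: 4 enters row 2 and ejects 2; 2 enters row 1 and ejects 1. So w(5) = 1. P is now [[2, 3, 5], [4]].
Step i=4: Q has 4 at row 1, column 3; remove that cell from P, ejecting 5. So w(4) = 5. P is now [[2, 3], [4]].
Step i=3: Q has 3 at row 1, column 2; remove that cell from P, ejecting 3. So w(3) = 3. P is now [[2], [4]].
Step i=2: Q has 2 at row 2, column 1; remove 4 from row 2 of P and reverse-bump: 4 enters row 1 and ejects 2. So w(2) = 2. P is now [[4]].
Step i=1: Q has 1 at row 1, column 1; remove that cell from P, ejecting 4. So w(1) = 4. P is now [].

So w = 4 2 3 5 1.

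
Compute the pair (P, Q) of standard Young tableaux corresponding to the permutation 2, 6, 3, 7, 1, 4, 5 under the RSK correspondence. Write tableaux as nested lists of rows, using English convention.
P = [[1, 3, 4, 5], [2, 7], [6]], Q = [[1, 2, 4, 7], [3, 6], [5]]

Insert each entry of the permutation into P by Schensted row insertion, recording in Q the position of each new cell.

After inserting 2: P = [[2]].
After inserting 6: P = [[2, 6]].
After inserting 3: P = [[2, 3], [6]].
After inserting 7: P = [[2, 3, 7], [6]].
After inserting 1: P = [[1, 3, 7], [2], [6]].
After inserting 4: P = [[1, 3, 4], [2, 7], [6]].
After inserting 5: P = [[1, 3, 4, 5], [2, 7], [6]].

So P = [[1, 3, 4, 5], [2, 7], [6]], Q = [[1, 2, 4, 7], [3, 6], [5]].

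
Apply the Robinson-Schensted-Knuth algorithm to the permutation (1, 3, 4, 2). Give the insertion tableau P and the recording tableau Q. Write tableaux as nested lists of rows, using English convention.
Insert each entry of the permutation into P by Schensted row insertion, recording in Q the position of each new cell.

After inserting 1: P = [[1]].
After inserting 3: P = [[1, 3]].
After inserting 4: P = [[1, 3, 4]].
After inserting 2: P = [[1, 2, 4], [3]].

So P = [[1, 2, 4], [3]], Q = [[1, 2, 3], [4]].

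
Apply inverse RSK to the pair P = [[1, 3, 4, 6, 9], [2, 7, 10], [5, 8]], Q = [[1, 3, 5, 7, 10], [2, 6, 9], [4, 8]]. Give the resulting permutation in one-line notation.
Reverse the RSK construction: for i from n down to 1, find the cell of Q containing i, remove the entry at that cell from P, and reverse-bump it up through P; the value ejected from row 1 is w(i).

Step i=10: Q has 10 at row 1, column 5; remove that cell from P, ejecting 9. So w(10) = 9. P is now [[1, 3, 4, 6], [2, 7, 10], [5, 8]].
Step i=9: Q has 9 at row 2, column 3; remove 10 from row 2 of P and reverse-bump: 10 enters row 1 and ejects 6. So w(9) = 6. P is now [[1, 3, 4, 10], [2, 7], [5, 8]].
Step i=8: Q has 8 at row 3, column 2; remove 8 from row 3 of P and reverse-bump: 8 enters row 2 and ejects 7; 7 enters row 1 and ejects 4. So w(8) = 4. P is now [[1, 3, 7, 10], [2, 8], [5]].
Step i=7: Q has 7 at row 1, column 4; remove that cell from P, ejecting 10. So w(7) = 10. P is now [[1, 3, 7], [2, 8], [5]].
Step i=6: Q has 6 at row 2, column 2; remove 8 from row 2 of P and reverse-bump: 8 enters row 1 and ejects 7. So w(6) = 7. P is now [[1, 3, 8], [2], [5]].
Step i=5: Q has 5 at row 1, column 3; remove that cell from P, ejecting 8. So w(5) = 8. P is now [[1, 3], [2], [5]].
Step i=4: Q has 4 at row 3, column 1; remove 5 from row 3 of P and reverse-bump: 5 enters row 2 and ejects 2; 2 enters row 1 and ejects 1. So w(4) = 1. P is now [[2, 3], [5]].
Step i=3: Q has 3 at row 1, column 2; remove that cell from P, ejecting 3. So w(3) = 3. P is now [[2], [5]].
Step i=2: Q has 2 at row 2, column 1; remove 5 from row 2 of P and reverse-bump: 5 enters row 1 and ejects 2. So w(2) = 2. P is now [[5]].
Step i=1: Q has 1 at row 1, column 1; remove that cell from P, ejecting 5. So w(1) = 5. P is now [].

So w = 5 2 3 1 8 7 10 4 6 9.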